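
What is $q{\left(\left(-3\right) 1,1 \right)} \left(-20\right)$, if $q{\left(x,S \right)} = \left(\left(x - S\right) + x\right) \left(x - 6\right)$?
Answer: $-1260$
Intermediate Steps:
$q{\left(x,S \right)} = \left(-6 + x\right) \left(- S + 2 x\right)$ ($q{\left(x,S \right)} = \left(- S + 2 x\right) \left(-6 + x\right) = \left(-6 + x\right) \left(- S + 2 x\right)$)
$q{\left(\left(-3\right) 1,1 \right)} \left(-20\right) = \left(- 12 \left(\left(-3\right) 1\right) + 2 \left(\left(-3\right) 1\right)^{2} + 6 \cdot 1 - 1 \left(\left(-3\right) 1\right)\right) \left(-20\right) = \left(\left(-12\right) \left(-3\right) + 2 \left(-3\right)^{2} + 6 - 1 \left(-3\right)\right) \left(-20\right) = \left(36 + 2 \cdot 9 + 6 + 3\right) \left(-20\right) = \left(36 + 18 + 6 + 3\right) \left(-20\right) = 63 \left(-20\right) = -1260$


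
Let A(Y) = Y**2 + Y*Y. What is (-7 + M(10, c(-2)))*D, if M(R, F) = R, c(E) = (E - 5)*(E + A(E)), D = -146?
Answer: -438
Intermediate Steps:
A(Y) = 2*Y**2 (A(Y) = Y**2 + Y**2 = 2*Y**2)
c(E) = (-5 + E)*(E + 2*E**2) (c(E) = (E - 5)*(E + 2*E**2) = (-5 + E)*(E + 2*E**2))
(-7 + M(10, c(-2)))*D = (-7 + 10)*(-146) = 3*(-146) = -438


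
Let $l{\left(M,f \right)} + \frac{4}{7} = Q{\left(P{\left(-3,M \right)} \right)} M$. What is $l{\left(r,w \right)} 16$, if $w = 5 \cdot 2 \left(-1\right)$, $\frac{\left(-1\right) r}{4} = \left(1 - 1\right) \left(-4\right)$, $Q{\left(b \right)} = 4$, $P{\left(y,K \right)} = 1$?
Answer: $- \frac{64}{7} \approx -9.1429$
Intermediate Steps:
$r = 0$ ($r = - 4 \left(1 - 1\right) \left(-4\right) = - 4 \cdot 0 \left(-4\right) = \left(-4\right) 0 = 0$)
$w = -10$ ($w = 10 \left(-1\right) = -10$)
$l{\left(M,f \right)} = - \frac{4}{7} + 4 M$
$l{\left(r,w \right)} 16 = \left(- \frac{4}{7} + 4 \cdot 0\right) 16 = \left(- \frac{4}{7} + 0\right) 16 = \left(- \frac{4}{7}\right) 16 = - \frac{64}{7}$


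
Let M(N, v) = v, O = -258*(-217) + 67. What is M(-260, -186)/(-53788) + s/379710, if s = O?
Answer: 385700603/2552980185 ≈ 0.15108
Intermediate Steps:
O = 56053 (O = 55986 + 67 = 56053)
s = 56053
M(-260, -186)/(-53788) + s/379710 = -186/(-53788) + 56053/379710 = -186*(-1/53788) + 56053*(1/379710) = 93/26894 + 56053/379710 = 385700603/2552980185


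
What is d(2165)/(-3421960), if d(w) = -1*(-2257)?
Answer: -2257/3421960 ≈ -0.00065956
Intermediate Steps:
d(w) = 2257
d(2165)/(-3421960) = 2257/(-3421960) = 2257*(-1/3421960) = -2257/3421960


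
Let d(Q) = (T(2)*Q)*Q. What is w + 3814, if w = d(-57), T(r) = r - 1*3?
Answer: 565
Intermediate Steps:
T(r) = -3 + r (T(r) = r - 3 = -3 + r)
d(Q) = -Q² (d(Q) = ((-3 + 2)*Q)*Q = (-Q)*Q = -Q²)
w = -3249 (w = -1*(-57)² = -1*3249 = -3249)
w + 3814 = -3249 + 3814 = 565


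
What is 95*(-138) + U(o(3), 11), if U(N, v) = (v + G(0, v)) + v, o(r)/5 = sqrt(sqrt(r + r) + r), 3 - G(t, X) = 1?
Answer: -13086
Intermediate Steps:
G(t, X) = 2 (G(t, X) = 3 - 1*1 = 3 - 1 = 2)
o(r) = 5*sqrt(r + sqrt(2)*sqrt(r)) (o(r) = 5*sqrt(sqrt(r + r) + r) = 5*sqrt(sqrt(2*r) + r) = 5*sqrt(sqrt(2)*sqrt(r) + r) = 5*sqrt(r + sqrt(2)*sqrt(r)))
U(N, v) = 2 + 2*v (U(N, v) = (v + 2) + v = (2 + v) + v = 2 + 2*v)
95*(-138) + U(o(3), 11) = 95*(-138) + (2 + 2*11) = -13110 + (2 + 22) = -13110 + 24 = -13086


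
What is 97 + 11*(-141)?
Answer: -1454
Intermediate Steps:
97 + 11*(-141) = 97 - 1551 = -1454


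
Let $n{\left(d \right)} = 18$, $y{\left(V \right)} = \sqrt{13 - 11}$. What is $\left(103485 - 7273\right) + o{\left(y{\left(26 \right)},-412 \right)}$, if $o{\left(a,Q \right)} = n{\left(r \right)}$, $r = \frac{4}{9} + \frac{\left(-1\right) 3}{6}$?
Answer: $96230$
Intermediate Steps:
$y{\left(V \right)} = \sqrt{2}$
$r = - \frac{1}{18}$ ($r = 4 \cdot \frac{1}{9} - \frac{1}{2} = \frac{4}{9} - \frac{1}{2} = - \frac{1}{18} \approx -0.055556$)
$o{\left(a,Q \right)} = 18$
$\left(103485 - 7273\right) + o{\left(y{\left(26 \right)},-412 \right)} = \left(103485 - 7273\right) + 18 = 96212 + 18 = 96230$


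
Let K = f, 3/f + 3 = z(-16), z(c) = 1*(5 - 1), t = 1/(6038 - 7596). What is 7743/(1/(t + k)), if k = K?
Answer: 36183039/1558 ≈ 23224.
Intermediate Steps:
t = -1/1558 (t = 1/(-1558) = -1/1558 ≈ -0.00064185)
z(c) = 4 (z(c) = 1*4 = 4)
f = 3 (f = 3/(-3 + 4) = 3/1 = 3*1 = 3)
K = 3
k = 3
7743/(1/(t + k)) = 7743/(1/(-1/1558 + 3)) = 7743/(1/(4673/1558)) = 7743/(1558/4673) = 7743*(4673/1558) = 36183039/1558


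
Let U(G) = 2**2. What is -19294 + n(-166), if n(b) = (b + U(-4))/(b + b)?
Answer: -3202723/166 ≈ -19294.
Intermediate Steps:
U(G) = 4
n(b) = (4 + b)/(2*b) (n(b) = (b + 4)/(b + b) = (4 + b)/((2*b)) = (4 + b)*(1/(2*b)) = (4 + b)/(2*b))
-19294 + n(-166) = -19294 + (1/2)*(4 - 166)/(-166) = -19294 + (1/2)*(-1/166)*(-162) = -19294 + 81/166 = -3202723/166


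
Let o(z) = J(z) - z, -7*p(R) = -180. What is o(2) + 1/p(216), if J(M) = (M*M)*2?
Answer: 1087/180 ≈ 6.0389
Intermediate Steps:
J(M) = 2*M² (J(M) = M²*2 = 2*M²)
p(R) = 180/7 (p(R) = -⅐*(-180) = 180/7)
o(z) = -z + 2*z² (o(z) = 2*z² - z = -z + 2*z²)
o(2) + 1/p(216) = 2*(-1 + 2*2) + 1/(180/7) = 2*(-1 + 4) + 7/180 = 2*3 + 7/180 = 6 + 7/180 = 1087/180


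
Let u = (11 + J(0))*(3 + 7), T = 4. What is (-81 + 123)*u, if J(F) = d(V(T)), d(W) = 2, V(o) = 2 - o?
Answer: 5460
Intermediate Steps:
J(F) = 2
u = 130 (u = (11 + 2)*(3 + 7) = 13*10 = 130)
(-81 + 123)*u = (-81 + 123)*130 = 42*130 = 5460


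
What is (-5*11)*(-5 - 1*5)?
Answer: 550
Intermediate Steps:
(-5*11)*(-5 - 1*5) = -55*(-5 - 5) = -55*(-10) = 550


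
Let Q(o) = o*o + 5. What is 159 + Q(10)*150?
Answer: 15909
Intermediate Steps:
Q(o) = 5 + o² (Q(o) = o² + 5 = 5 + o²)
159 + Q(10)*150 = 159 + (5 + 10²)*150 = 159 + (5 + 100)*150 = 159 + 105*150 = 159 + 15750 = 15909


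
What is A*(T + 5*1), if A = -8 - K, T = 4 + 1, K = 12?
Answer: -200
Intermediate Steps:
T = 5
A = -20 (A = -8 - 1*12 = -8 - 12 = -20)
A*(T + 5*1) = -20*(5 + 5*1) = -20*(5 + 5) = -20*10 = -200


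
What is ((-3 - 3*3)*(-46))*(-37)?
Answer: -20424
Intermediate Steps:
((-3 - 3*3)*(-46))*(-37) = ((-3 - 9)*(-46))*(-37) = -12*(-46)*(-37) = 552*(-37) = -20424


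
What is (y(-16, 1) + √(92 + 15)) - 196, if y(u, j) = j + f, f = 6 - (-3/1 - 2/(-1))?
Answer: -188 + √107 ≈ -177.66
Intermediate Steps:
f = 7 (f = 6 - (-3*1 - 2*(-1)) = 6 - (-3 + 2) = 6 - 1*(-1) = 6 + 1 = 7)
y(u, j) = 7 + j (y(u, j) = j + 7 = 7 + j)
(y(-16, 1) + √(92 + 15)) - 196 = ((7 + 1) + √(92 + 15)) - 196 = (8 + √107) - 196 = -188 + √107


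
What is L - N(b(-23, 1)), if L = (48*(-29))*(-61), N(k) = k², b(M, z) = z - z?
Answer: 84912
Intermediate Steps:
b(M, z) = 0
L = 84912 (L = -1392*(-61) = 84912)
L - N(b(-23, 1)) = 84912 - 1*0² = 84912 - 1*0 = 84912 + 0 = 84912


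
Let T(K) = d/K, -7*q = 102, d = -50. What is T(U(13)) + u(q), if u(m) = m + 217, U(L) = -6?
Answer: 4426/21 ≈ 210.76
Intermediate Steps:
q = -102/7 (q = -⅐*102 = -102/7 ≈ -14.571)
u(m) = 217 + m
T(K) = -50/K
T(U(13)) + u(q) = -50/(-6) + (217 - 102/7) = -50*(-⅙) + 1417/7 = 25/3 + 1417/7 = 4426/21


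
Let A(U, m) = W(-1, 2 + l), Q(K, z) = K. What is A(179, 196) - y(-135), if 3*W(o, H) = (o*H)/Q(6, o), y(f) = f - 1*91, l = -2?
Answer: 226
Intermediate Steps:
y(f) = -91 + f (y(f) = f - 91 = -91 + f)
W(o, H) = H*o/18 (W(o, H) = ((o*H)/6)/3 = ((H*o)*(⅙))/3 = (H*o/6)/3 = H*o/18)
A(U, m) = 0 (A(U, m) = (1/18)*(2 - 2)*(-1) = (1/18)*0*(-1) = 0)
A(179, 196) - y(-135) = 0 - (-91 - 135) = 0 - 1*(-226) = 0 + 226 = 226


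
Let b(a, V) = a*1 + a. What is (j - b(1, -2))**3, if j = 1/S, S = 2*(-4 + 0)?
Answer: -4913/512 ≈ -9.5957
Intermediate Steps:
b(a, V) = 2*a (b(a, V) = a + a = 2*a)
S = -8 (S = 2*(-4) = -8)
j = -1/8 (j = 1/(-8) = -1/8 ≈ -0.12500)
(j - b(1, -2))**3 = (-1/8 - 2)**3 = (-17/8)**3 = -4913/512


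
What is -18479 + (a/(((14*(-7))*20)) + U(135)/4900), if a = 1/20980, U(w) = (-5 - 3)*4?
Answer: -151974306349/8224160 ≈ -18479.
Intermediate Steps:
U(w) = -32 (U(w) = -8*4 = -32)
a = 1/20980 ≈ 4.7664e-5
-18479 + (a/(((14*(-7))*20)) + U(135)/4900) = -18479 + (1/(20980*(((14*(-7))*20))) - 32/4900) = -18479 + (1/(20980*((-98*20))) - 32*1/4900) = -18479 + ((1/20980)/(-1960) - 8/1225) = -18479 + ((1/20980)*(-1/1960) - 8/1225) = -18479 + (-1/41120800 - 8/1225) = -18479 - 53709/8224160 = -151974306349/8224160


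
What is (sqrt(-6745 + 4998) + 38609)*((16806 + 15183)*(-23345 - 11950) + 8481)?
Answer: -43591231765866 - 1129043274*I*sqrt(1747) ≈ -4.3591e+13 - 4.7191e+10*I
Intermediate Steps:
(sqrt(-6745 + 4998) + 38609)*((16806 + 15183)*(-23345 - 11950) + 8481) = (sqrt(-1747) + 38609)*(31989*(-35295) + 8481) = (I*sqrt(1747) + 38609)*(-1129051755 + 8481) = (38609 + I*sqrt(1747))*(-1129043274) = -43591231765866 - 1129043274*I*sqrt(1747)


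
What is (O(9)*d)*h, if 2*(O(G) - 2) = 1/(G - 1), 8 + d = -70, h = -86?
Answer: 55341/4 ≈ 13835.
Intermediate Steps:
d = -78 (d = -8 - 70 = -78)
O(G) = 2 + 1/(2*(-1 + G)) (O(G) = 2 + (1/(G - 1))/2 = 2 + (1/(-1 + G))/2 = 2 + 1/(2*(-1 + G)))
(O(9)*d)*h = (((-3 + 4*9)/(2*(-1 + 9)))*(-78))*(-86) = (((1/2)*(-3 + 36)/8)*(-78))*(-86) = (((1/2)*(1/8)*33)*(-78))*(-86) = ((33/16)*(-78))*(-86) = -1287/8*(-86) = 55341/4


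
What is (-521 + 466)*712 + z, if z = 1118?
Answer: -38042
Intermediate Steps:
(-521 + 466)*712 + z = (-521 + 466)*712 + 1118 = -55*712 + 1118 = -39160 + 1118 = -38042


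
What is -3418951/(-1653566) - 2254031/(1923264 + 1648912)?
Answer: 4242952841415/2953414389808 ≈ 1.4366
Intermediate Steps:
-3418951/(-1653566) - 2254031/(1923264 + 1648912) = -3418951*(-1/1653566) - 2254031/3572176 = 3418951/1653566 - 2254031*1/3572176 = 3418951/1653566 - 2254031/3572176 = 4242952841415/2953414389808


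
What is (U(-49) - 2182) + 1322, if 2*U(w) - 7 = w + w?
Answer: -1811/2 ≈ -905.50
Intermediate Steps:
U(w) = 7/2 + w (U(w) = 7/2 + (w + w)/2 = 7/2 + (2*w)/2 = 7/2 + w)
(U(-49) - 2182) + 1322 = ((7/2 - 49) - 2182) + 1322 = (-91/2 - 2182) + 1322 = -4455/2 + 1322 = -1811/2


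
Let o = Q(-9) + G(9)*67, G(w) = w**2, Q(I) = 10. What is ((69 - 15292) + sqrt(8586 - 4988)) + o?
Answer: -9786 + sqrt(3598) ≈ -9726.0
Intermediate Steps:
o = 5437 (o = 10 + 9**2*67 = 10 + 81*67 = 10 + 5427 = 5437)
((69 - 15292) + sqrt(8586 - 4988)) + o = ((69 - 15292) + sqrt(8586 - 4988)) + 5437 = (-15223 + sqrt(3598)) + 5437 = -9786 + sqrt(3598)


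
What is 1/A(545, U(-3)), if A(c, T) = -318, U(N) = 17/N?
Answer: -1/318 ≈ -0.0031447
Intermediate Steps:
1/A(545, U(-3)) = 1/(-318) = -1/318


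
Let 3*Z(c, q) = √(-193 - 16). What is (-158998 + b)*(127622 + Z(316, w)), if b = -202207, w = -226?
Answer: -46097704510 - 361205*I*√209/3 ≈ -4.6098e+10 - 1.7406e+6*I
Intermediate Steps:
Z(c, q) = I*√209/3 (Z(c, q) = √(-193 - 16)/3 = √(-209)/3 = (I*√209)/3 = I*√209/3)
(-158998 + b)*(127622 + Z(316, w)) = (-158998 - 202207)*(127622 + I*√209/3) = -361205*(127622 + I*√209/3) = -46097704510 - 361205*I*√209/3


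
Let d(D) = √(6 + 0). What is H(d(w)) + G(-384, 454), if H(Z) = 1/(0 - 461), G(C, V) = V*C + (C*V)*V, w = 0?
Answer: -36567847681/461 ≈ -7.9323e+7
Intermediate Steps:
G(C, V) = C*V + C*V²
d(D) = √6
H(Z) = -1/461 (H(Z) = 1/(-461) = -1/461)
H(d(w)) + G(-384, 454) = -1/461 - 384*454*(1 + 454) = -1/461 - 384*454*455 = -1/461 - 79322880 = -36567847681/461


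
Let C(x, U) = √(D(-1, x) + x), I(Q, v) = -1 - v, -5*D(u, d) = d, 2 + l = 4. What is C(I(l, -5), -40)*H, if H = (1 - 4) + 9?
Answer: 24*√5/5 ≈ 10.733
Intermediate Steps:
l = 2 (l = -2 + 4 = 2)
D(u, d) = -d/5
C(x, U) = 2*√5*√x/5 (C(x, U) = √(-x/5 + x) = √(4*x/5) = 2*√5*√x/5)
H = 6 (H = -3 + 9 = 6)
C(I(l, -5), -40)*H = (2*√5*√(-1 - 1*(-5))/5)*6 = (2*√5*√(-1 + 5)/5)*6 = (2*√5*√4/5)*6 = ((⅖)*√5*2)*6 = (4*√5/5)*6 = 24*√5/5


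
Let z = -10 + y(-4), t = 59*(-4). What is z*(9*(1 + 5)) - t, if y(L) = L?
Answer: -520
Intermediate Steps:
t = -236
z = -14 (z = -10 - 4 = -14)
z*(9*(1 + 5)) - t = -126*(1 + 5) - 1*(-236) = -126*6 + 236 = -14*54 + 236 = -756 + 236 = -520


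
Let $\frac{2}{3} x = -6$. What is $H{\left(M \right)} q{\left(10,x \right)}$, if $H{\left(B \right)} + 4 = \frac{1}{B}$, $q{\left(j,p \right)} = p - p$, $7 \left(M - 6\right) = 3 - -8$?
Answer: $0$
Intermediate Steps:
$x = -9$ ($x = \frac{3}{2} \left(-6\right) = -9$)
$M = \frac{53}{7}$ ($M = 6 + \frac{3 - -8}{7} = 6 + \frac{3 + 8}{7} = 6 + \frac{1}{7} \cdot 11 = 6 + \frac{11}{7} = \frac{53}{7} \approx 7.5714$)
$q{\left(j,p \right)} = 0$
$H{\left(B \right)} = -4 + \frac{1}{B}$
$H{\left(M \right)} q{\left(10,x \right)} = \left(-4 + \frac{1}{\frac{53}{7}}\right) 0 = \left(-4 + \frac{7}{53}\right) 0 = \left(- \frac{205}{53}\right) 0 = 0$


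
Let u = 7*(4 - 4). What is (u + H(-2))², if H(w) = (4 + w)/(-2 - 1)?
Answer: 4/9 ≈ 0.44444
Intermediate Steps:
H(w) = -4/3 - w/3 (H(w) = (4 + w)/(-3) = (4 + w)*(-⅓) = -4/3 - w/3)
u = 0 (u = 7*0 = 0)
(u + H(-2))² = (0 + (-4/3 - ⅓*(-2)))² = (0 + (-4/3 + ⅔))² = (0 - ⅔)² = (-⅔)² = 4/9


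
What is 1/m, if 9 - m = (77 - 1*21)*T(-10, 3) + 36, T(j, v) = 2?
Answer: -1/139 ≈ -0.0071942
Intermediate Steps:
m = -139 (m = 9 - ((77 - 1*21)*2 + 36) = 9 - ((77 - 21)*2 + 36) = 9 - (56*2 + 36) = 9 - (112 + 36) = 9 - 1*148 = 9 - 148 = -139)
1/m = 1/(-139) = -1/139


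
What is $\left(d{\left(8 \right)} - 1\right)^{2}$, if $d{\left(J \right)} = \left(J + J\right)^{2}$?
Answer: $65025$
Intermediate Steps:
$d{\left(J \right)} = 4 J^{2}$ ($d{\left(J \right)} = \left(2 J\right)^{2} = 4 J^{2}$)
$\left(d{\left(8 \right)} - 1\right)^{2} = \left(4 \cdot 8^{2} - 1\right)^{2} = \left(4 \cdot 64 - 1\right)^{2} = \left(256 - 1\right)^{2} = 255^{2} = 65025$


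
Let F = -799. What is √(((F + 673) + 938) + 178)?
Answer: 3*√110 ≈ 31.464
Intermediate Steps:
√(((F + 673) + 938) + 178) = √(((-799 + 673) + 938) + 178) = √((-126 + 938) + 178) = √(812 + 178) = √990 = 3*√110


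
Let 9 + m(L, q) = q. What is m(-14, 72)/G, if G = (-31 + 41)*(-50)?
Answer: -63/500 ≈ -0.12600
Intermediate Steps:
m(L, q) = -9 + q
G = -500 (G = 10*(-50) = -500)
m(-14, 72)/G = (-9 + 72)/(-500) = 63*(-1/500) = -63/500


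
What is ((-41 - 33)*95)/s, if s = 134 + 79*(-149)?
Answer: 7030/11637 ≈ 0.60411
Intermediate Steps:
s = -11637 (s = 134 - 11771 = -11637)
((-41 - 33)*95)/s = ((-41 - 33)*95)/(-11637) = -74*95*(-1/11637) = -7030*(-1/11637) = 7030/11637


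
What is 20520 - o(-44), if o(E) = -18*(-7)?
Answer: 20394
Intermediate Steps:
o(E) = 126
20520 - o(-44) = 20520 - 1*126 = 20520 - 126 = 20394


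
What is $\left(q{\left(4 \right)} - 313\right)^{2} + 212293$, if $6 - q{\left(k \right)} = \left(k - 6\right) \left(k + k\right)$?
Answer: $296974$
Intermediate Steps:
$q{\left(k \right)} = 6 - 2 k \left(-6 + k\right)$ ($q{\left(k \right)} = 6 - \left(k - 6\right) \left(k + k\right) = 6 - \left(-6 + k\right) 2 k = 6 - 2 k \left(-6 + k\right)$)
$\left(q{\left(4 \right)} - 313\right)^{2} + 212293 = \left(\left(6 - 2 \cdot 4^{2} + 12 \cdot 4\right) - 313\right)^{2} + 212293 = \left(\left(6 - 32 + 48\right) - 313\right)^{2} + 212293 = \left(22 - 313\right)^{2} + 212293 = \left(-291\right)^{2} + 212293 = 84681 + 212293 = 296974$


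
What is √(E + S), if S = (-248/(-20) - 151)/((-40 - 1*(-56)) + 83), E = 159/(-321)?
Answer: 13*I*√3210/535 ≈ 1.3767*I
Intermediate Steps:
E = -53/107 (E = 159*(-1/321) = -53/107 ≈ -0.49533)
S = -7/5 (S = (-248*(-1/20) - 151)/((-40 + 56) + 83) = (62/5 - 151)/(16 + 83) = -693/5/99 = -693/5*1/99 = -7/5 ≈ -1.4000)
√(E + S) = √(-53/107 - 7/5) = √(-1014/535) = 13*I*√3210/535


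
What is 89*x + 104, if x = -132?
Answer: -11644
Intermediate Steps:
89*x + 104 = 89*(-132) + 104 = -11748 + 104 = -11644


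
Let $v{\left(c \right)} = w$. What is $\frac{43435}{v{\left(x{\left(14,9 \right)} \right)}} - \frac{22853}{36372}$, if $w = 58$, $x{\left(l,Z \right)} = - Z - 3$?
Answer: $\frac{789246173}{1054788} \approx 748.25$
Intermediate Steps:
$x{\left(l,Z \right)} = -3 - Z$
$v{\left(c \right)} = 58$
$\frac{43435}{v{\left(x{\left(14,9 \right)} \right)}} - \frac{22853}{36372} = \frac{43435}{58} - \frac{22853}{36372} = \frac{789246173}{1054788}$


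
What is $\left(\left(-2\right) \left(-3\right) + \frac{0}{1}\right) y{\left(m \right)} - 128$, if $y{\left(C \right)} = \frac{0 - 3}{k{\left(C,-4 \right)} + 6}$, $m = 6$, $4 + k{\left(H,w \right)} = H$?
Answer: $- \frac{521}{4} \approx -130.25$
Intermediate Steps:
$k{\left(H,w \right)} = -4 + H$
$y{\left(C \right)} = - \frac{3}{2 + C}$ ($y{\left(C \right)} = \frac{0 - 3}{\left(-4 + C\right) + 6} = - \frac{3}{2 + C}$)
$\left(\left(-2\right) \left(-3\right) + \frac{0}{1}\right) y{\left(m \right)} - 128 = \left(\left(-2\right) \left(-3\right) + \frac{0}{1}\right) \left(- \frac{3}{2 + 6}\right) - 128 = \left(6 + 0 \cdot 1\right) \left(- \frac{3}{8}\right) - 128 = \left(6 + 0\right) \left(\left(-3\right) \frac{1}{8}\right) - 128 = 6 \left(- \frac{3}{8}\right) - 128 = - \frac{9}{4} - 128 = - \frac{521}{4}$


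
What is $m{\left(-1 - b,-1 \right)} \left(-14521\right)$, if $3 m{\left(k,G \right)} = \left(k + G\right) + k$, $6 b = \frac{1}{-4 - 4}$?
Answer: $\frac{1030991}{72} \approx 14319.0$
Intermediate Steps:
$b = - \frac{1}{48}$ ($b = \frac{1}{6 \left(-4 - 4\right)} = \frac{1}{6 \left(-8\right)} = \frac{1}{6} \left(- \frac{1}{8}\right) = - \frac{1}{48} \approx -0.020833$)
$m{\left(k,G \right)} = \frac{G}{3} + \frac{2 k}{3}$ ($m{\left(k,G \right)} = \frac{\left(k + G\right) + k}{3} = \frac{\left(G + k\right) + k}{3} = \frac{G + 2 k}{3} = \frac{G}{3} + \frac{2 k}{3}$)
$m{\left(-1 - b,-1 \right)} \left(-14521\right) = \left(\frac{1}{3} \left(-1\right) + \frac{2 \left(-1 - - \frac{1}{48}\right)}{3}\right) \left(-14521\right) = \left(- \frac{1}{3} + \frac{2 \left(-1 + \frac{1}{48}\right)}{3}\right) \left(-14521\right) = \left(- \frac{1}{3} + \frac{2}{3} \left(- \frac{47}{48}\right)\right) \left(-14521\right) = \left(- \frac{1}{3} - \frac{47}{72}\right) \left(-14521\right) = \left(- \frac{71}{72}\right) \left(-14521\right) = \frac{1030991}{72}$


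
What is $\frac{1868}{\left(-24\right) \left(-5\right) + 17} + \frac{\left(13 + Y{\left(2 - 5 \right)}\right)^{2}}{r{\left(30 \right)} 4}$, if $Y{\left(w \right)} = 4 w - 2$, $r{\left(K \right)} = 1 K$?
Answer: $\frac{224297}{16440} \approx 13.643$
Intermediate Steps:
$r{\left(K \right)} = K$
$Y{\left(w \right)} = -2 + 4 w$
$\frac{1868}{\left(-24\right) \left(-5\right) + 17} + \frac{\left(13 + Y{\left(2 - 5 \right)}\right)^{2}}{r{\left(30 \right)} 4} = \frac{1868}{\left(-24\right) \left(-5\right) + 17} + \frac{\left(13 + \left(-2 + 4 \left(2 - 5\right)\right)\right)^{2}}{30 \cdot 4} = \frac{1868}{120 + 17} + \frac{\left(13 + \left(-2 + 4 \left(-3\right)\right)\right)^{2}}{120} = \frac{1868}{137} + \left(13 - 14\right)^{2} \cdot \frac{1}{120} = 1868 \cdot \frac{1}{137} + \left(13 - 14\right)^{2} \cdot \frac{1}{120} = \frac{1868}{137} + \left(-1\right)^{2} \cdot \frac{1}{120} = \frac{1868}{137} + 1 \cdot \frac{1}{120} = \frac{1868}{137} + \frac{1}{120} = \frac{224297}{16440}$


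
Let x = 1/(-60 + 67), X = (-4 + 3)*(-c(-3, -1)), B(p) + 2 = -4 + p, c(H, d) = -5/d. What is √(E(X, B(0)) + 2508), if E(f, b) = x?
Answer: √122899/7 ≈ 50.081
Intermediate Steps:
B(p) = -6 + p (B(p) = -2 + (-4 + p) = -6 + p)
X = 5 (X = (-4 + 3)*(-(-5)/(-1)) = -(-1)*(-5*(-1)) = -(-1)*5 = -1*(-5) = 5)
x = ⅐ (x = 1/7 = ⅐ ≈ 0.14286)
E(f, b) = ⅐
√(E(X, B(0)) + 2508) = √(⅐ + 2508) = √(17557/7) = √122899/7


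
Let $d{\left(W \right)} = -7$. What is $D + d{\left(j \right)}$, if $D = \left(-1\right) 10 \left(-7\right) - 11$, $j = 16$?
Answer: $52$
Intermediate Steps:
$D = 59$ ($D = \left(-10\right) \left(-7\right) - 11 = 70 - 11 = 59$)
$D + d{\left(j \right)} = 59 - 7 = 52$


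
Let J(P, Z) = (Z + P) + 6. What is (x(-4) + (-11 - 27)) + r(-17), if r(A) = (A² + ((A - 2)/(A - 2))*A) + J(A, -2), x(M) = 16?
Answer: 237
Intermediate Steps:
J(P, Z) = 6 + P + Z (J(P, Z) = (P + Z) + 6 = 6 + P + Z)
r(A) = 4 + A² + 2*A (r(A) = (A² + ((A - 2)/(A - 2))*A) + (6 + A - 2) = (A² + ((-2 + A)/(-2 + A))*A) + (4 + A) = (A² + 1*A) + (4 + A) = (A² + A) + (4 + A) = (A + A²) + (4 + A) = 4 + A² + 2*A)
(x(-4) + (-11 - 27)) + r(-17) = (16 + (-11 - 27)) + (4 + (-17)² + 2*(-17)) = (16 - 38) + (4 + 289 - 34) = -22 + 259 = 237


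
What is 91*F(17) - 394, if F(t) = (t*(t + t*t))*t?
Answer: 8047100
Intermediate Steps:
F(t) = t²*(t + t²) (F(t) = (t*(t + t²))*t = t²*(t + t²))
91*F(17) - 394 = 91*(17³*(1 + 17)) - 394 = 91*(4913*18) - 394 = 91*88434 - 394 = 8047494 - 394 = 8047100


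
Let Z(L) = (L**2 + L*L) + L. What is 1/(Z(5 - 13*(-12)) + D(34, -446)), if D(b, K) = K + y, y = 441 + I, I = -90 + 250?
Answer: 1/52158 ≈ 1.9173e-5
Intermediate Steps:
I = 160
y = 601 (y = 441 + 160 = 601)
D(b, K) = 601 + K (D(b, K) = K + 601 = 601 + K)
Z(L) = L + 2*L**2 (Z(L) = (L**2 + L**2) + L = 2*L**2 + L = L + 2*L**2)
1/(Z(5 - 13*(-12)) + D(34, -446)) = 1/((5 - 13*(-12))*(1 + 2*(5 - 13*(-12))) + (601 - 446)) = 1/((5 + 156)*(1 + 2*(5 + 156)) + 155) = 1/(161*(1 + 2*161) + 155) = 1/(161*(1 + 322) + 155) = 1/(161*323 + 155) = 1/(52003 + 155) = 1/52158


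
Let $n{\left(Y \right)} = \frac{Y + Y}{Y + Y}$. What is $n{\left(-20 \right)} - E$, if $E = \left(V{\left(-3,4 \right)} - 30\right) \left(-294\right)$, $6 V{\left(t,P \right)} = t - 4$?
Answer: $-9162$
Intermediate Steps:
$V{\left(t,P \right)} = - \frac{2}{3} + \frac{t}{6}$ ($V{\left(t,P \right)} = \frac{t - 4}{6} = \frac{-4 + t}{6} = - \frac{2}{3} + \frac{t}{6}$)
$n{\left(Y \right)} = 1$ ($n{\left(Y \right)} = \frac{2 Y}{2 Y} = 2 Y \frac{1}{2 Y} = 1$)
$E = 9163$ ($E = \left(\left(- \frac{2}{3} + \frac{1}{6} \left(-3\right)\right) - 30\right) \left(-294\right) = \left(\left(- \frac{2}{3} - \frac{1}{2}\right) - 30\right) \left(-294\right) = \left(- \frac{7}{6} - 30\right) \left(-294\right) = \left(- \frac{187}{6}\right) \left(-294\right) = 9163$)
$n{\left(-20 \right)} - E = 1 - 9163 = -9162$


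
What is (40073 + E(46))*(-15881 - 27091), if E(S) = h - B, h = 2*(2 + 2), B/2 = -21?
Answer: -1724165556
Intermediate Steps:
B = -42 (B = 2*(-21) = -42)
h = 8 (h = 2*4 = 8)
E(S) = 50 (E(S) = 8 - 1*(-42) = 8 + 42 = 50)
(40073 + E(46))*(-15881 - 27091) = (40073 + 50)*(-15881 - 27091) = 40123*(-42972) = -1724165556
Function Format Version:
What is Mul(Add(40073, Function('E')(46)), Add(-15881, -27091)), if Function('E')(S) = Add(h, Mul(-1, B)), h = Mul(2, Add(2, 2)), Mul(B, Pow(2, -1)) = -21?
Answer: -1724165556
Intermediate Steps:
B = -42 (B = Mul(2, -21) = -42)
h = 8 (h = Mul(2, 4) = 8)
Function('E')(S) = 50 (Function('E')(S) = Add(8, Mul(-1, -42)) = Add(8, 42) = 50)
Mul(Add(40073, Function('E')(46)), Add(-15881, -27091)) = Mul(Add(40073, 50), Add(-15881, -27091)) = Mul(40123, -42972) = -1724165556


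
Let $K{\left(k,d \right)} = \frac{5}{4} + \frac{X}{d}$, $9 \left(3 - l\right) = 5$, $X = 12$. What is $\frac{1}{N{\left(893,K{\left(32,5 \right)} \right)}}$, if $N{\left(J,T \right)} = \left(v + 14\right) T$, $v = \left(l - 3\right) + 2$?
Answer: $\frac{180}{10147} \approx 0.017739$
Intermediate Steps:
$l = \frac{22}{9}$ ($l = 3 - \frac{5}{9} = \frac{22}{9} \approx 2.4444$)
$K{\left(k,d \right)} = \frac{5}{4} + \frac{12}{d}$
$v = \frac{13}{9}$ ($v = \left(\frac{22}{9} - 3\right) + 2 = - \frac{5}{9} + 2 = \frac{13}{9} \approx 1.4444$)
$N{\left(J,T \right)} = \frac{139 T}{9}$ ($N{\left(J,T \right)} = \left(\frac{13}{9} + 14\right) T = \frac{139 T}{9}$)
$\frac{1}{N{\left(893,K{\left(32,5 \right)} \right)}} = \frac{1}{\frac{139}{9} \left(\frac{5}{4} + \frac{12}{5}\right)} = \frac{1}{\frac{139}{9} \cdot \frac{73}{20}} = \frac{1}{\frac{10147}{180}} = \frac{180}{10147}$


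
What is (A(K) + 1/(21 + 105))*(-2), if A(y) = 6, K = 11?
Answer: -757/63 ≈ -12.016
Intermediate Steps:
(A(K) + 1/(21 + 105))*(-2) = (6 + 1/(21 + 105))*(-2) = (6 + 1/126)*(-2) = (757/126)*(-2) = -757/63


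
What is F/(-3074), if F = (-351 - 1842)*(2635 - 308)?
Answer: 5103111/3074 ≈ 1660.1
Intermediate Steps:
F = -5103111 (F = -2193*2327 = -5103111)
F/(-3074) = -5103111/(-3074) = -5103111*(-1/3074) = 5103111/3074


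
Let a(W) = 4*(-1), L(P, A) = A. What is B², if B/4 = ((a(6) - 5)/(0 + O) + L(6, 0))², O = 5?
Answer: 104976/625 ≈ 167.96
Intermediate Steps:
a(W) = -4
B = 324/25 (B = 4*((-4 - 5)/(0 + 5) + 0)² = 4*(-9/5 + 0)² = 4*(-9/5)² = 4*(81/25) = 324/25 ≈ 12.960)
B² = (324/25)² = 104976/625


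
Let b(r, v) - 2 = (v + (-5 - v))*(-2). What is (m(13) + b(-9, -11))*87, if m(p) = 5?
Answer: 1479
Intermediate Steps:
b(r, v) = 12 (b(r, v) = 2 + (v + (-5 - v))*(-2) = 2 - 5*(-2) = 2 + 10 = 12)
(m(13) + b(-9, -11))*87 = (5 + 12)*87 = 17*87 = 1479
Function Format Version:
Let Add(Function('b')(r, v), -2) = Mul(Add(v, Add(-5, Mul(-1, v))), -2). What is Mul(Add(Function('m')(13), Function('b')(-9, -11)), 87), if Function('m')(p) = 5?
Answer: 1479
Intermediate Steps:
Function('b')(r, v) = 12 (Function('b')(r, v) = Add(2, Mul(Add(v, Add(-5, Mul(-1, v))), -2)) = Add(2, Mul(-5, -2)) = Add(2, 10) = 12)
Mul(Add(Function('m')(13), Function('b')(-9, -11)), 87) = Mul(Add(5, 12), 87) = Mul(17, 87) = 1479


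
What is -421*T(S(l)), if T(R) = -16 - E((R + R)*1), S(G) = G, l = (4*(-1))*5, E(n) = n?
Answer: -10104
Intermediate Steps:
l = -20 (l = -4*5 = -20)
T(R) = -16 - 2*R (T(R) = -16 - (R + R) = -16 - 2*R)
-421*T(S(l)) = -421*(-16 - 2*(-20)) = -421*(-16 + 40) = -421*24 = -10104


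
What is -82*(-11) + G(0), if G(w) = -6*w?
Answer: 902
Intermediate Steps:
-82*(-11) + G(0) = -82*(-11) - 6*0 = 902 + 0 = 902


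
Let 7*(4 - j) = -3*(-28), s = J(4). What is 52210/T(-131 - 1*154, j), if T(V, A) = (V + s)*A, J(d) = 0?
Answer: 5221/228 ≈ 22.899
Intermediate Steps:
s = 0
j = -8 (j = 4 - (-3)*(-28)/7 = 4 - ⅐*84 = 4 - 12 = -8)
T(V, A) = A*V (T(V, A) = (V + 0)*A = V*A = A*V)
52210/T(-131 - 1*154, j) = 52210/((-8*(-131 - 1*154))) = 52210/((-8*(-131 - 154))) = 52210/((-8*(-285))) = 52210/2280 = 52210*(1/2280) = 5221/228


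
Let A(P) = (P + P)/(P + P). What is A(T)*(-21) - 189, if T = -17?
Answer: -210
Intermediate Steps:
A(P) = 1 (A(P) = (2*P)/((2*P)) = (2*P)*(1/(2*P)) = 1)
A(T)*(-21) - 189 = 1*(-21) - 189 = -21 - 189 = -210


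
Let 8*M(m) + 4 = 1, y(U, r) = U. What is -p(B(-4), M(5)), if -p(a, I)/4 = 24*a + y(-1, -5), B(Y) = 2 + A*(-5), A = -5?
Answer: 2588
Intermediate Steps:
B(Y) = 27 (B(Y) = 2 - 5*(-5) = 2 + 25 = 27)
M(m) = -3/8 (M(m) = -1/2 + (1/8)*1 = -1/2 + 1/8 = -3/8)
p(a, I) = 4 - 96*a (p(a, I) = -4*(24*a - 1) = -4*(-1 + 24*a) = 4 - 96*a)
-p(B(-4), M(5)) = -(4 - 96*27) = -(4 - 2592) = -1*(-2588) = 2588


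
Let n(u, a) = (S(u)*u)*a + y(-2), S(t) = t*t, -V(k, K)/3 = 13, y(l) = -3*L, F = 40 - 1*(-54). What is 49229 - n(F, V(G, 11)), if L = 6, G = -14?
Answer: 32442023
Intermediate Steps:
F = 94 (F = 40 + 54 = 94)
y(l) = -18 (y(l) = -3*6 = -18)
V(k, K) = -39 (V(k, K) = -3*13 = -39)
S(t) = t**2
n(u, a) = -18 + a*u**3 (n(u, a) = (u**2*u)*a - 18 = u**3*a - 18 = a*u**3 - 18 = -18 + a*u**3)
49229 - n(F, V(G, 11)) = 49229 - (-18 - 39*94**3) = 49229 - (-18 - 39*830584) = 49229 - (-18 - 32392776) = 49229 - 1*(-32392794) = 49229 + 32392794 = 32442023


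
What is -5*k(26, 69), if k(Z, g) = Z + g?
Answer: -475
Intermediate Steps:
-5*k(26, 69) = -5*(26 + 69) = -5*95 = -475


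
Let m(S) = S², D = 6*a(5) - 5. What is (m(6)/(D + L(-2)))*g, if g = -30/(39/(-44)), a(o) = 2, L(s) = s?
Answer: 3168/13 ≈ 243.69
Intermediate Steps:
D = 7 (D = 6*2 - 5 = 12 - 5 = 7)
g = 440/13 (g = -30/(39*(-1/44)) = -30/(-39/44) = -30*(-44/39) = 440/13 ≈ 33.846)
(m(6)/(D + L(-2)))*g = (6²/(7 - 2))*(440/13) = (36/5)*(440/13) = 3168/13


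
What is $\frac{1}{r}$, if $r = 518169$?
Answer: $\frac{1}{518169} \approx 1.9299 \cdot 10^{-6}$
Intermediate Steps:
$\frac{1}{r} = \frac{1}{518169}$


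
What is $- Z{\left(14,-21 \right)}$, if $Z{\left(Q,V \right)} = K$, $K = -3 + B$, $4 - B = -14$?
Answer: $-15$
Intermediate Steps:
$B = 18$ ($B = 4 - -14 = 4 + 14 = 18$)
$K = 15$ ($K = -3 + 18 = 15$)
$Z{\left(Q,V \right)} = 15$
$- Z{\left(14,-21 \right)} = \left(-1\right) 15 = -15$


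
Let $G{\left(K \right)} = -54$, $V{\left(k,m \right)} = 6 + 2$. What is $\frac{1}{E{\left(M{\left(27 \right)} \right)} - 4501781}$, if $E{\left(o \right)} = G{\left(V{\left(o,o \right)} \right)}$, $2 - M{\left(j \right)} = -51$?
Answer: $- \frac{1}{4501835} \approx -2.2213 \cdot 10^{-7}$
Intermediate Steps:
$V{\left(k,m \right)} = 8$
$M{\left(j \right)} = 53$ ($M{\left(j \right)} = 2 - -51 = 2 + 51 = 53$)
$E{\left(o \right)} = -54$
$\frac{1}{E{\left(M{\left(27 \right)} \right)} - 4501781} = \frac{1}{-54 - 4501781} = \frac{1}{-4501835} = - \frac{1}{4501835}$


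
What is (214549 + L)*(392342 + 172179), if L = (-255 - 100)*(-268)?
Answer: 174825943969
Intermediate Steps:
L = 95140 (L = -355*(-268) = 95140)
(214549 + L)*(392342 + 172179) = (214549 + 95140)*(392342 + 172179) = 309689*564521 = 174825943969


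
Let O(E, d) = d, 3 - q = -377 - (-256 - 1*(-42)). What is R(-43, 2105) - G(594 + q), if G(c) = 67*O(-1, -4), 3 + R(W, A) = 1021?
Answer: 1286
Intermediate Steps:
q = 166 (q = 3 - (-377 - (-256 - 1*(-42))) = 3 - (-377 - (-256 + 42)) = 3 - (-377 - 1*(-214)) = 3 - (-377 + 214) = 3 - 1*(-163) = 3 + 163 = 166)
R(W, A) = 1018 (R(W, A) = -3 + 1021 = 1018)
G(c) = -268 (G(c) = 67*(-4) = -268)
R(-43, 2105) - G(594 + q) = 1018 - 1*(-268) = 1018 + 268 = 1286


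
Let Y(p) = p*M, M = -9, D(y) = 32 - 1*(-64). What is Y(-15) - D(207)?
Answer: 39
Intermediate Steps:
D(y) = 96 (D(y) = 32 + 64 = 96)
Y(p) = -9*p (Y(p) = p*(-9) = -9*p)
Y(-15) - D(207) = -9*(-15) - 1*96 = 135 - 96 = 39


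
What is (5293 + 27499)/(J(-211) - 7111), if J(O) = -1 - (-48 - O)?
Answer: -32792/7275 ≈ -4.5075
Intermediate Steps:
J(O) = 47 + O (J(O) = -1 + (48 + O) = 47 + O)
(5293 + 27499)/(J(-211) - 7111) = (5293 + 27499)/((47 - 211) - 7111) = 32792/(-164 - 7111) = 32792/(-7275) = 32792*(-1/7275) = -32792/7275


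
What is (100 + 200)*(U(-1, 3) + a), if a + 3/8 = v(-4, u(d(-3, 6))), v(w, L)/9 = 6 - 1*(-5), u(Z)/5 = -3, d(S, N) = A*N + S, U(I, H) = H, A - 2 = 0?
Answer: 60975/2 ≈ 30488.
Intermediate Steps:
A = 2 (A = 2 + 0 = 2)
d(S, N) = S + 2*N (d(S, N) = 2*N + S = S + 2*N)
u(Z) = -15 (u(Z) = 5*(-3) = -15)
v(w, L) = 99 (v(w, L) = 9*(6 - 1*(-5)) = 9*(6 + 5) = 9*11 = 99)
a = 789/8 (a = -3/8 + 99 = 789/8 ≈ 98.625)
(100 + 200)*(U(-1, 3) + a) = (100 + 200)*(3 + 789/8) = 300*(813/8) = 60975/2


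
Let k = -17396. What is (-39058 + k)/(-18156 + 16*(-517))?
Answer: 28227/13214 ≈ 2.1361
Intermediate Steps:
(-39058 + k)/(-18156 + 16*(-517)) = (-39058 - 17396)/(-18156 + 16*(-517)) = -56454/(-18156 - 8272) = -56454/(-26428) = -56454*(-1/26428) = 28227/13214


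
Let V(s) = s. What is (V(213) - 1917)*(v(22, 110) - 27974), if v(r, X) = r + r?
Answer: 47592720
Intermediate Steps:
v(r, X) = 2*r
(V(213) - 1917)*(v(22, 110) - 27974) = (213 - 1917)*(2*22 - 27974) = -1704*(44 - 27974) = -1704*(-27930) = 47592720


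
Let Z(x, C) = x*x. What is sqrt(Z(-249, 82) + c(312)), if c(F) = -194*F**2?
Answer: 3*I*sqrt(2091415) ≈ 4338.5*I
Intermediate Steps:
Z(x, C) = x**2
sqrt(Z(-249, 82) + c(312)) = sqrt((-249)**2 - 194*312**2) = sqrt(62001 - 194*97344) = sqrt(62001 - 18884736) = sqrt(-18822735) = 3*I*sqrt(2091415)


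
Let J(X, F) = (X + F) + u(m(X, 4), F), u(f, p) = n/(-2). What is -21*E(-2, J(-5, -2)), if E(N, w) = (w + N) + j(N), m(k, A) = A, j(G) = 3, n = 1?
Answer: 273/2 ≈ 136.50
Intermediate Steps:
u(f, p) = -½ (u(f, p) = 1/(-2) = 1*(-½) = -½)
J(X, F) = -½ + F + X (J(X, F) = (X + F) - ½ = (F + X) - ½ = -½ + F + X)
E(N, w) = 3 + N + w (E(N, w) = (w + N) + 3 = (N + w) + 3 = 3 + N + w)
-21*E(-2, J(-5, -2)) = -21*(3 - 2 + (-½ - 2 - 5)) = -21*(3 - 2 - 15/2) = -21*(-13/2) = 273/2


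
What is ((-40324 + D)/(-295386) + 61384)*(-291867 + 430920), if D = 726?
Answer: 32324498948597/3787 ≈ 8.5356e+9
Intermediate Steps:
((-40324 + D)/(-295386) + 61384)*(-291867 + 430920) = ((-40324 + 726)/(-295386) + 61384)*(-291867 + 430920) = (-39598*(-1/295386) + 61384)*139053 = (1523/11361 + 61384)*139053 = (697385147/11361)*139053 = 32324498948597/3787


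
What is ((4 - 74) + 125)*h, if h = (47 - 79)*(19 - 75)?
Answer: 98560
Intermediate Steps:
h = 1792 (h = -32*(-56) = 1792)
((4 - 74) + 125)*h = ((4 - 74) + 125)*1792 = (-70 + 125)*1792 = 55*1792 = 98560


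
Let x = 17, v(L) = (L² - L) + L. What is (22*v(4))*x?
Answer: 5984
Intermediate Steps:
v(L) = L²
(22*v(4))*x = (22*4²)*17 = (22*16)*17 = 352*17 = 5984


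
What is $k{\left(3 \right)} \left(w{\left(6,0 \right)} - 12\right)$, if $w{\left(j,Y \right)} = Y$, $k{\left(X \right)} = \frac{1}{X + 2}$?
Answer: $- \frac{12}{5} \approx -2.4$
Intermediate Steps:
$k{\left(X \right)} = \frac{1}{2 + X}$
$k{\left(3 \right)} \left(w{\left(6,0 \right)} - 12\right) = \frac{0 - 12}{2 + 3} = \frac{1}{5} \left(-12\right) = - \frac{12}{5}$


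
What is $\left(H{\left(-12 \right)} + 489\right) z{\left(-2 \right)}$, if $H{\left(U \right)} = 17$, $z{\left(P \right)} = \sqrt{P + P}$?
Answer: $1012 i \approx 1012.0 i$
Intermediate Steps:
$z{\left(P \right)} = \sqrt{2} \sqrt{P}$ ($z{\left(P \right)} = \sqrt{2 P} = \sqrt{2} \sqrt{P}$)
$\left(H{\left(-12 \right)} + 489\right) z{\left(-2 \right)} = \left(17 + 489\right) \sqrt{2} \sqrt{-2} = 506 \sqrt{2} i \sqrt{2} = 506 \cdot 2 i = 1012 i$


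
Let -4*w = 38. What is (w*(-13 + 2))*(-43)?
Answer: -8987/2 ≈ -4493.5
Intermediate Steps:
w = -19/2 (w = -¼*38 = -19/2 ≈ -9.5000)
(w*(-13 + 2))*(-43) = -19*(-13 + 2)/2*(-43) = -19/2*(-11)*(-43) = (209/2)*(-43) = -8987/2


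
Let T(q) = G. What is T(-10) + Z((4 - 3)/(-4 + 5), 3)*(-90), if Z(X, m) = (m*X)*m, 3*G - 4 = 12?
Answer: -2414/3 ≈ -804.67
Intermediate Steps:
G = 16/3 (G = 4/3 + (⅓)*12 = 4/3 + 4 = 16/3 ≈ 5.3333)
Z(X, m) = X*m² (Z(X, m) = (X*m)*m = X*m²)
T(q) = 16/3
T(-10) + Z((4 - 3)/(-4 + 5), 3)*(-90) = 16/3 + (((4 - 3)/(-4 + 5))*3²)*(-90) = 16/3 + ((1/1)*9)*(-90) = 16/3 + ((1*1)*9)*(-90) = 16/3 + (1*9)*(-90) = 16/3 + 9*(-90) = 16/3 - 810 = -2414/3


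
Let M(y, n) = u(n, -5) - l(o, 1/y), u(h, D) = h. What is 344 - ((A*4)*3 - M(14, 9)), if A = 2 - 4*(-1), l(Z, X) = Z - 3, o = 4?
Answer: 280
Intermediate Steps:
l(Z, X) = -3 + Z
M(y, n) = -1 + n (M(y, n) = n - (-3 + 4) = n - 1*1 = n - 1 = -1 + n)
A = 6 (A = 2 + 4 = 6)
344 - ((A*4)*3 - M(14, 9)) = 344 - ((6*4)*3 - (-1 + 9)) = 344 - (24*3 - 1*8) = 344 - (72 - 8) = 344 - 1*64 = 344 - 64 = 280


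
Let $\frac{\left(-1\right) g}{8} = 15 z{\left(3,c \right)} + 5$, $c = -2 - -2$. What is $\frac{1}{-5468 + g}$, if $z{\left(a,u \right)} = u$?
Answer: $- \frac{1}{5508} \approx -0.00018155$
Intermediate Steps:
$c = 0$ ($c = -2 + 2 = 0$)
$g = -40$ ($g = - 8 \left(15 \cdot 0 + 5\right) = - 8 \left(0 + 5\right) = \left(-8\right) 5 = -40$)
$\frac{1}{-5468 + g} = \frac{1}{-5468 - 40} = \frac{1}{-5508} = - \frac{1}{5508}$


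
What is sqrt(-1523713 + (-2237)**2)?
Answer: 2*sqrt(870114) ≈ 1865.6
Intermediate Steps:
sqrt(-1523713 + (-2237)**2) = sqrt(-1523713 + 5004169) = sqrt(3480456) = 2*sqrt(870114)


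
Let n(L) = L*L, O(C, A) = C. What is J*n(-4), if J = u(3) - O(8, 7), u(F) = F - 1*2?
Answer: -112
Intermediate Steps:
n(L) = L**2
u(F) = -2 + F (u(F) = F - 2 = -2 + F)
J = -7 (J = (-2 + 3) - 1*8 = 1 - 8 = -7)
J*n(-4) = -7*(-4)**2 = -7*16 = -112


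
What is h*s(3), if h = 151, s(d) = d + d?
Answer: 906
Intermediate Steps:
s(d) = 2*d
h*s(3) = 151*(2*3) = 151*6 = 906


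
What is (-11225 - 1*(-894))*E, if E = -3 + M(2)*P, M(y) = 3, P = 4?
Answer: -92979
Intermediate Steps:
E = 9 (E = -3 + 3*4 = -3 + 12 = 9)
(-11225 - 1*(-894))*E = (-11225 - 1*(-894))*9 = (-11225 + 894)*9 = -10331*9 = -92979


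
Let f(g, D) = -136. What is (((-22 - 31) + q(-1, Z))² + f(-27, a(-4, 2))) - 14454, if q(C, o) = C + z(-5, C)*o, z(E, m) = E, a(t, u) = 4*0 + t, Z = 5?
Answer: -8349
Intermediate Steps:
a(t, u) = t (a(t, u) = 0 + t = t)
q(C, o) = C - 5*o
(((-22 - 31) + q(-1, Z))² + f(-27, a(-4, 2))) - 14454 = (((-22 - 31) + (-1 - 5*5))² - 136) - 14454 = ((-53 + (-1 - 25))² - 136) - 14454 = ((-53 - 26)² - 136) - 14454 = ((-79)² - 136) - 14454 = (6241 - 136) - 14454 = 6105 - 14454 = -8349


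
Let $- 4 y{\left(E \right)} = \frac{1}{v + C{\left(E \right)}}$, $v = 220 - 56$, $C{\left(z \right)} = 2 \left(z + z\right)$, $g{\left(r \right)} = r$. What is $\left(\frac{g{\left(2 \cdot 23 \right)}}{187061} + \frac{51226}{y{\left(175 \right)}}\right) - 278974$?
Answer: $- \frac{33168913887784}{187061} \approx -1.7732 \cdot 10^{8}$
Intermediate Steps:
$C{\left(z \right)} = 4 z$ ($C{\left(z \right)} = 2 \cdot 2 z = 4 z$)
$v = 164$ ($v = 220 - 56 = 164$)
$y{\left(E \right)} = - \frac{1}{4 \left(164 + 4 E\right)}$
$\left(\frac{g{\left(2 \cdot 23 \right)}}{187061} + \frac{51226}{y{\left(175 \right)}}\right) - 278974 = \left(\frac{2 \cdot 23}{187061} + \frac{51226}{\left(-1\right) \frac{1}{656 + 16 \cdot 175}}\right) - 278974 = \left(46 \cdot \frac{1}{187061} + \frac{51226}{\left(-1\right) \frac{1}{656 + 2800}}\right) - 278974 = \left(\frac{46}{187061} + \frac{51226}{\left(-1\right) \frac{1}{3456}}\right) - 278974 = \left(\frac{46}{187061} + \frac{51226}{- \frac{1}{3456}}\right) - 278974 = \left(\frac{46}{187061} + 51226 \left(-3456\right)\right) - 278974 = \left(\frac{46}{187061} - 177037056\right) - 278974 = - \frac{33116728732370}{187061} - 278974 = - \frac{33168913887784}{187061}$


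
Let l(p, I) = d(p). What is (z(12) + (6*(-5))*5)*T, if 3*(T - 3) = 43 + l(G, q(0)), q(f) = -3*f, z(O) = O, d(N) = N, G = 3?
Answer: -2530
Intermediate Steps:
l(p, I) = p
T = 55/3 (T = 3 + (43 + 3)/3 = 3 + (⅓)*46 = 3 + 46/3 = 55/3 ≈ 18.333)
(z(12) + (6*(-5))*5)*T = (12 + (6*(-5))*5)*(55/3) = (12 - 30*5)*(55/3) = (12 - 150)*(55/3) = -138*55/3 = -2530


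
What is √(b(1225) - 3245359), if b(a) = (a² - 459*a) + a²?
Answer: 4*I*√50399 ≈ 897.99*I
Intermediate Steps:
b(a) = -459*a + 2*a²
√(b(1225) - 3245359) = √(1225*(-459 + 2*1225) - 3245359) = √(1225*(-459 + 2450) - 3245359) = √(1225*1991 - 3245359) = √(2438975 - 3245359) = √(-806384) = 4*I*√50399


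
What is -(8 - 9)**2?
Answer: -1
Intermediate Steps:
-(8 - 9)**2 = -1*(-1)**2 = -1*1 = -1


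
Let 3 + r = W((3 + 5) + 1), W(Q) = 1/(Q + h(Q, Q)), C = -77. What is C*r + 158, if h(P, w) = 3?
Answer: 4591/12 ≈ 382.58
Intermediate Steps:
W(Q) = 1/(3 + Q) (W(Q) = 1/(Q + 3) = 1/(3 + Q))
r = -35/12 (r = -3 + 1/(3 + ((3 + 5) + 1)) = -3 + 1/(3 + (8 + 1)) = -3 + 1/(3 + 9) = -3 + 1/12 = -35/12 ≈ -2.9167)
C*r + 158 = -77*(-35/12) + 158 = 2695/12 + 158 = 4591/12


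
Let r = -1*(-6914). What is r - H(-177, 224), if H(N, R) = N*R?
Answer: 46562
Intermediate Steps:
r = 6914
r - H(-177, 224) = 6914 - (-177)*224 = 6914 - 1*(-39648) = 6914 + 39648 = 46562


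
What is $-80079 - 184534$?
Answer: $-264613$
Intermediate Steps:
$-80079 - 184534 = -264613$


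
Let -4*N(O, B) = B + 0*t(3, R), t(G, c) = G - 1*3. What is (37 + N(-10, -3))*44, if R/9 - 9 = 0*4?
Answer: 1661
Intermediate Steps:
R = 81 (R = 81 + 9*(0*4) = 81 + 9*0 = 81 + 0 = 81)
t(G, c) = -3 + G (t(G, c) = G - 3 = -3 + G)
N(O, B) = -B/4 (N(O, B) = -(B + 0*(-3 + 3))/4 = -(B + 0*0)/4 = -(B + 0)/4 = -B/4)
(37 + N(-10, -3))*44 = (37 - ¼*(-3))*44 = (37 + ¾)*44 = (151/4)*44 = 1661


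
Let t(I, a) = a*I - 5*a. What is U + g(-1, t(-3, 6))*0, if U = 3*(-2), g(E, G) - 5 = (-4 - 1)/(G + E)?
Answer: -6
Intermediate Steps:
t(I, a) = -5*a + I*a (t(I, a) = I*a - 5*a = -5*a + I*a)
g(E, G) = 5 - 5/(E + G) (g(E, G) = 5 + (-4 - 1)/(G + E) = 5 - 5/(E + G))
U = -6
U + g(-1, t(-3, 6))*0 = -6 + (5*(-1 - 1 + 6*(-5 - 3))/(-1 + 6*(-5 - 3)))*0 = -6 + (5*(-1 - 1 + 6*(-8))/(-1 + 6*(-8)))*0 = -6 + (5*(-1 - 1 - 48)/(-1 - 48))*0 = -6 + (5*(-50)/(-49))*0 = -6 + (5*(-1/49)*(-50))*0 = -6 + (250/49)*0 = -6 + 0 = -6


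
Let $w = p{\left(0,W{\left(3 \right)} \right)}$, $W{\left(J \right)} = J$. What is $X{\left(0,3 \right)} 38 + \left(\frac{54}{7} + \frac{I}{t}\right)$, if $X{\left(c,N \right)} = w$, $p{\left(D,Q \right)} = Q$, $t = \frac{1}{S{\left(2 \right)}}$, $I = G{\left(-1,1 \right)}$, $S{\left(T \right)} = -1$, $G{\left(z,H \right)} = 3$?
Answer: $\frac{831}{7} \approx 118.71$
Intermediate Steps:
$I = 3$
$t = -1$ ($t = \frac{1}{-1} = -1$)
$w = 3$
$X{\left(c,N \right)} = 3$
$X{\left(0,3 \right)} 38 + \left(\frac{54}{7} + \frac{I}{t}\right) = 3 \cdot 38 + \left(\frac{54}{7} + \frac{3}{-1}\right) = 114 + \left(54 \cdot \frac{1}{7} + 3 \left(-1\right)\right) = 114 + \left(\frac{54}{7} - 3\right) = 114 + \frac{33}{7} = \frac{831}{7}$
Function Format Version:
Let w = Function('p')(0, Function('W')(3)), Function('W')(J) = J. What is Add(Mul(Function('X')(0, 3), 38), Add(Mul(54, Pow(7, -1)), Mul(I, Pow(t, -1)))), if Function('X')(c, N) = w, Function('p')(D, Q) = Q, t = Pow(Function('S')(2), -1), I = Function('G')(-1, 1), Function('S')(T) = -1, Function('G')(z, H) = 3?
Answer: Rational(831, 7) ≈ 118.71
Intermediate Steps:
I = 3
t = -1 (t = Pow(-1, -1) = -1)
w = 3
Function('X')(c, N) = 3
Add(Mul(Function('X')(0, 3), 38), Add(Mul(54, Pow(7, -1)), Mul(I, Pow(t, -1)))) = Add(Mul(3, 38), Add(Mul(54, Pow(7, -1)), Mul(3, Pow(-1, -1)))) = Add(114, Add(Mul(54, Rational(1, 7)), Mul(3, -1))) = Add(114, Add(Rational(54, 7), -3)) = Add(114, Rational(33, 7)) = Rational(831, 7)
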